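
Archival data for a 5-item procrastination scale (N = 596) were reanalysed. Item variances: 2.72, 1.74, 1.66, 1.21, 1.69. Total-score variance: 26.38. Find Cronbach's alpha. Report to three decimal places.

ΣVar(i) = 2.72 + 1.74 + 1.66 + 1.21 + 1.69 = 9.02
α = (k/(k−1))·(1 − ΣVar(i)/σ²_T) = (5/4)·(1 − 9.02/26.38) = 0.823

Cronbach's alpha = 0.823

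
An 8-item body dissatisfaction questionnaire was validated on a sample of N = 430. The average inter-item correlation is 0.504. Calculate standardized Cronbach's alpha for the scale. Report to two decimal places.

α = 0.89

Standardized α = k·r̄ / (1 + (k−1)·r̄) = 8 × 0.504 / (1 + 7 × 0.504)
  = 4.0320 / 4.5280 = 0.89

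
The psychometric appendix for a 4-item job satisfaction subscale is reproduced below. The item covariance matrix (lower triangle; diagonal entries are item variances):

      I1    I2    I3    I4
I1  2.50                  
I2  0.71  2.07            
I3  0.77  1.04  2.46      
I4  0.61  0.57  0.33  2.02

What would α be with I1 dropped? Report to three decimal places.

Remaining items: I2, I3, I4 (k = 3).
ΣVar(i) = 2.07 + 2.46 + 2.02 = 6.55
Var(T) = 6.55 + 2 × 1.94 = 10.43
α (item deleted) = (3/2)·(1 − 6.55/10.43) = 0.558

α = 0.558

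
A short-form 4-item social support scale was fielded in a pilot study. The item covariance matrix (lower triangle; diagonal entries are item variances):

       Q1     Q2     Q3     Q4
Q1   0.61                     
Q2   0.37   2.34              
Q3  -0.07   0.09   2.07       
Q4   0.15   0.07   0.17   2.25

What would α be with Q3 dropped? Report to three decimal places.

α = 0.277

Remaining items: Q1, Q2, Q4 (k = 3).
Σσ²ᵢ = 0.61 + 2.34 + 2.25 = 5.20
σ²_T = 5.20 + 2 × 0.59 = 6.38
α (item deleted) = (3/2)·(1 − 5.20/6.38) = 0.277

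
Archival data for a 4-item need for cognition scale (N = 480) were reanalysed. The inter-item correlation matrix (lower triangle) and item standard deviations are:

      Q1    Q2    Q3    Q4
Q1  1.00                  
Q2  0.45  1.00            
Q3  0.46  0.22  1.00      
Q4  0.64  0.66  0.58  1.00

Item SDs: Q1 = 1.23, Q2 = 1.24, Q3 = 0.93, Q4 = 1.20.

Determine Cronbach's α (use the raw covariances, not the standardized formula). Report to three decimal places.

α = 0.802

Σσ²ᵢ = 1.23² + 1.24² + 0.93² + 1.20² = 5.3554
Covariances σ_ij = r_ij · s_i · s_j:
  σ(Q1,Q2) = 0.45 × 1.23 × 1.24 = 0.6863
  σ(Q1,Q3) = 0.46 × 1.23 × 0.93 = 0.5262
  σ(Q1,Q4) = 0.64 × 1.23 × 1.20 = 0.9446
  σ(Q2,Q3) = 0.22 × 1.24 × 0.93 = 0.2537
  σ(Q2,Q4) = 0.66 × 1.24 × 1.20 = 0.9821
  σ(Q3,Q4) = 0.58 × 0.93 × 1.20 = 0.6473
σ²_T = Σσ²ᵢ + 2·Σσ_ij = 5.3554 + 2 × 4.0402 = 13.4358
α = (4/3)·(1 − 5.3554/13.4358) = 0.802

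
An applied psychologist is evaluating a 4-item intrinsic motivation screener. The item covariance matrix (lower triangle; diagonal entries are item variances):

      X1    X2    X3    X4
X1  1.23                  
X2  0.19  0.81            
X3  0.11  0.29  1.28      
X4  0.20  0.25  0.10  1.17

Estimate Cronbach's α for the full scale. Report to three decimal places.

Σσᵢ² = 1.23 + 0.81 + 1.28 + 1.17 = 4.49
Σ_{i<j} σ_ij = 1.14
σ²_T = 4.49 + 2 × 1.14 = 6.77
α = (k/(k−1))·(1 − Σσᵢ²/σ²_T) = (4/3)·(1 − 4.49/6.77) = 0.449

Cronbach's α = 0.449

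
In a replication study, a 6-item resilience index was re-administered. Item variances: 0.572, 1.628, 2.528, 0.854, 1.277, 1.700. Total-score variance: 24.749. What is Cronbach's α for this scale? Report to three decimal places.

Σσᵢ² = 0.572 + 1.628 + 2.528 + 0.854 + 1.277 + 1.700 = 8.559
α = (k/(k−1))·(1 − Σσᵢ²/σ²_total) = (6/5)·(1 − 8.559/24.749) = 0.785

α = 0.785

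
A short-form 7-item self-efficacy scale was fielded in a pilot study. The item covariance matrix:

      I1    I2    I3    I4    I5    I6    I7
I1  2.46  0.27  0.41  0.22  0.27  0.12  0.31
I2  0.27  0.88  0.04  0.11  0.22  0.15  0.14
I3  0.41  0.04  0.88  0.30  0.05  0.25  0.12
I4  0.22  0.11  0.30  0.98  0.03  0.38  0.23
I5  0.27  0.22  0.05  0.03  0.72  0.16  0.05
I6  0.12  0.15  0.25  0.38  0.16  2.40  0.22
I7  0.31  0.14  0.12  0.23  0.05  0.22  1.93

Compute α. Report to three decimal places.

α = 0.515

Σσᵢ² = 2.46 + 0.88 + 0.88 + 0.98 + 0.72 + 2.40 + 1.93 = 10.25
Sum of the distinct covariances = 4.05
total variance = 10.25 + 2 × 4.05 = 18.35
α = (k/(k−1))·(1 − Σσᵢ²/total variance) = (7/6)·(1 − 10.25/18.35) = 0.515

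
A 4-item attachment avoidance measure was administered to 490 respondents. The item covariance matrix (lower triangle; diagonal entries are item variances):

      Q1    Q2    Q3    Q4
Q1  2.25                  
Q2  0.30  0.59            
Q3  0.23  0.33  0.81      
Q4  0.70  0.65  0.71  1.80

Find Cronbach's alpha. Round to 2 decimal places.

Σσ²ᵢ = 2.25 + 0.59 + 0.81 + 1.80 = 5.45
Σ_{i<j} σ_ij = 2.92
σ²_T = 5.45 + 2 × 2.92 = 11.29
α = (k/(k−1))·(1 − Σσ²ᵢ/σ²_T) = (4/3)·(1 − 5.45/11.29) = 0.69

Cronbach's alpha = 0.69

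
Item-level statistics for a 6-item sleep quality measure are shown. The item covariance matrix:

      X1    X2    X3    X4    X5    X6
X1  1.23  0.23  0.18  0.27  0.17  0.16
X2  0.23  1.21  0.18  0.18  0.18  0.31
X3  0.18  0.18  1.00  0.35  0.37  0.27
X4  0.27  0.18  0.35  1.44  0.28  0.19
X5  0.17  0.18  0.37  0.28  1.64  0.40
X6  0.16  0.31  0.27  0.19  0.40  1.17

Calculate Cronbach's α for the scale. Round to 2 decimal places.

Cronbach's α = 0.59

sum of item variances = 1.23 + 1.21 + 1.00 + 1.44 + 1.64 + 1.17 = 7.69
Sum of off-diagonal covariances = 3.72
σ²_T = 7.69 + 2 × 3.72 = 15.13
α = (k/(k−1))·(1 − sum of item variances/σ²_T) = (6/5)·(1 − 7.69/15.13) = 0.59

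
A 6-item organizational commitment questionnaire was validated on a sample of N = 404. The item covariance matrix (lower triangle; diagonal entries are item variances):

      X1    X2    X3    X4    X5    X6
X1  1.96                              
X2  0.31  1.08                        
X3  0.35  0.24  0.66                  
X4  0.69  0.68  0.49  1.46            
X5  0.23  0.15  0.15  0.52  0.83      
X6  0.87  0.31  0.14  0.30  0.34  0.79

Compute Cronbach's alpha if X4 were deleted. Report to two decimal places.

Remaining items: X1, X2, X3, X5, X6 (k = 5).
Σσᵢ² = 1.96 + 1.08 + 0.66 + 0.83 + 0.79 = 5.32
total variance = 5.32 + 2 × 3.09 = 11.50
α (item deleted) = (5/4)·(1 − 5.32/11.50) = 0.67

α = 0.67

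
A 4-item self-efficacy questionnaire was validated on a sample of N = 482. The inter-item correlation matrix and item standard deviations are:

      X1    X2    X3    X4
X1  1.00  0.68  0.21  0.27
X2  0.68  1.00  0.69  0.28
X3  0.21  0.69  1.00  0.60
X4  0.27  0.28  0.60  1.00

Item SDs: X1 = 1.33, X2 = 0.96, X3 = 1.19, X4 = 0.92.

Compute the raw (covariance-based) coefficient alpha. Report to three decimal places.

α = 0.754

Σσ²ᵢ = 1.33² + 0.96² + 1.19² + 0.92² = 4.9530
Covariances σ_ij = r_ij · s_i · s_j:
  σ(X1,X2) = 0.68 × 1.33 × 0.96 = 0.8682
  σ(X1,X3) = 0.21 × 1.33 × 1.19 = 0.3324
  σ(X1,X4) = 0.27 × 1.33 × 0.92 = 0.3304
  σ(X2,X3) = 0.69 × 0.96 × 1.19 = 0.7883
  σ(X2,X4) = 0.28 × 0.96 × 0.92 = 0.2473
  σ(X3,X4) = 0.60 × 1.19 × 0.92 = 0.6569
σ²_T = Σσ²ᵢ + 2·Σσ_ij = 4.9530 + 2 × 3.2235 = 11.4000
α = (4/3)·(1 − 4.9530/11.4000) = 0.754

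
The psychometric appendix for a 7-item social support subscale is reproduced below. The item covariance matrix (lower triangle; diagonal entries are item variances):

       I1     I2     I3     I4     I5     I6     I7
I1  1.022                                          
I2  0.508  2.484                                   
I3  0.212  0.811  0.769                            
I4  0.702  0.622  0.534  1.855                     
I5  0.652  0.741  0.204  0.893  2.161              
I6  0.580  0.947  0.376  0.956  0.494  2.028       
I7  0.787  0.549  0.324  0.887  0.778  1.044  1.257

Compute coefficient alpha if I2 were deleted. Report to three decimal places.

Remaining items: I1, I3, I4, I5, I6, I7 (k = 6).
ΣVar(i) = 1.022 + 0.769 + 1.855 + 2.161 + 2.028 + 1.257 = 9.092
σ²_T = 9.092 + 2 × 9.423 = 27.938
α (item deleted) = (6/5)·(1 − 9.092/27.938) = 0.809

coefficient alpha = 0.809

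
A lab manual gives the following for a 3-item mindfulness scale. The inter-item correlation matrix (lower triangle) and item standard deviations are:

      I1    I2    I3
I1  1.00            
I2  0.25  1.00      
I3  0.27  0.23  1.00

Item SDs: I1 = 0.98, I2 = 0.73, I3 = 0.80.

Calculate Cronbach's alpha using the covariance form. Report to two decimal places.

Cronbach's alpha = 0.49

Σσ²ᵢ = 0.98² + 0.73² + 0.80² = 2.1333
Covariances σ_ij = r_ij · s_i · s_j:
  σ(I1,I2) = 0.25 × 0.98 × 0.73 = 0.1788
  σ(I1,I3) = 0.27 × 0.98 × 0.80 = 0.2117
  σ(I2,I3) = 0.23 × 0.73 × 0.80 = 0.1343
σ²_T = Σσ²ᵢ + 2·Σσ_ij = 2.1333 + 2 × 0.5248 = 3.1829
α = (3/2)·(1 − 2.1333/3.1829) = 0.49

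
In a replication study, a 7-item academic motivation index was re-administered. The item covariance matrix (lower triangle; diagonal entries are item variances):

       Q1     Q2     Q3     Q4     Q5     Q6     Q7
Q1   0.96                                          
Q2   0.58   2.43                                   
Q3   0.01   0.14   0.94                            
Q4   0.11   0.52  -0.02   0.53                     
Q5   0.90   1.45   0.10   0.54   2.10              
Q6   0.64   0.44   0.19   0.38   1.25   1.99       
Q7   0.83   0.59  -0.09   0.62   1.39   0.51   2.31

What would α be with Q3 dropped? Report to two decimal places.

Remaining items: Q1, Q2, Q4, Q5, Q6, Q7 (k = 6).
Σσ²ᵢ = 0.96 + 2.43 + 0.53 + 2.10 + 1.99 + 2.31 = 10.32
σ²_T = 10.32 + 2 × 10.75 = 31.82
α (item deleted) = (6/5)·(1 − 10.32/31.82) = 0.81

α = 0.81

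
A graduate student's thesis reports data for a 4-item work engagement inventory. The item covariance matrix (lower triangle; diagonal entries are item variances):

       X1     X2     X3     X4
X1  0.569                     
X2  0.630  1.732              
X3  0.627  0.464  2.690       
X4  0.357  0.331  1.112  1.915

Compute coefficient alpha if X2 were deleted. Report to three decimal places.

α = 0.671

Remaining items: X1, X3, X4 (k = 3).
sum of item variances = 0.569 + 2.690 + 1.915 = 5.174
total variance = 5.174 + 2 × 2.096 = 9.366
α (item deleted) = (3/2)·(1 − 5.174/9.366) = 0.671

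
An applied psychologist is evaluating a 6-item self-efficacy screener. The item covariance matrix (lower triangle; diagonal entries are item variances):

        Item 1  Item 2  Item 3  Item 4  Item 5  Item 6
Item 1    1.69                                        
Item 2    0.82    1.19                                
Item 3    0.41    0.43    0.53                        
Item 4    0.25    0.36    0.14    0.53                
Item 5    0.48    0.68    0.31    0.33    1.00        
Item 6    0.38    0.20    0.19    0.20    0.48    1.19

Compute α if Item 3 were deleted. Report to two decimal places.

Remaining items: Item 1, Item 2, Item 4, Item 5, Item 6 (k = 5).
Σσᵢ² = 1.69 + 1.19 + 0.53 + 1.00 + 1.19 = 5.60
σ²_T = 5.60 + 2 × 4.18 = 13.96
α (item deleted) = (5/4)·(1 − 5.60/13.96) = 0.75

α = 0.75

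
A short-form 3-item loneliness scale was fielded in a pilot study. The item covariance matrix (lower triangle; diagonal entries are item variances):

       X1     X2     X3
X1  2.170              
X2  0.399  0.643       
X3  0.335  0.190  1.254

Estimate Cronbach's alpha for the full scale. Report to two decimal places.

α = 0.47

sum of item variances = 2.170 + 0.643 + 1.254 = 4.067
Sum of off-diagonal covariances = 0.924
σ²_total = 4.067 + 2 × 0.924 = 5.915
α = (k/(k−1))·(1 − sum of item variances/σ²_total) = (3/2)·(1 − 4.067/5.915) = 0.47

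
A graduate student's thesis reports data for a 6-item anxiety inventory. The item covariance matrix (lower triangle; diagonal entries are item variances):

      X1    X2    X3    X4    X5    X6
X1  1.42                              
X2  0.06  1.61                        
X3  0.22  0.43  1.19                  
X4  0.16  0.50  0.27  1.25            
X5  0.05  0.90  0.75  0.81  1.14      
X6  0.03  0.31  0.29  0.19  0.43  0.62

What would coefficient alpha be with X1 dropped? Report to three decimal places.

Remaining items: X2, X3, X4, X5, X6 (k = 5).
sum of item variances = 1.61 + 1.19 + 1.25 + 1.14 + 0.62 = 5.81
total variance = 5.81 + 2 × 4.88 = 15.57
α (item deleted) = (5/4)·(1 − 5.81/15.57) = 0.784

coefficient alpha = 0.784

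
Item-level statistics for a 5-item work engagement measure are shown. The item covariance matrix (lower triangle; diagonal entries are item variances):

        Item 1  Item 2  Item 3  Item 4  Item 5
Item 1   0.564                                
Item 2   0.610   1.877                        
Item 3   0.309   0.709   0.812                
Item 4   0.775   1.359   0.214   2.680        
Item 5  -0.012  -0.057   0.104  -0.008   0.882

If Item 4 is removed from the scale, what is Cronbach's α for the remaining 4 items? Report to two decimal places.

Cronbach's α = 0.59

Remaining items: Item 1, Item 2, Item 3, Item 5 (k = 4).
sum of item variances = 0.564 + 1.877 + 0.812 + 0.882 = 4.135
total variance = 4.135 + 2 × 1.663 = 7.461
α (item deleted) = (4/3)·(1 − 4.135/7.461) = 0.59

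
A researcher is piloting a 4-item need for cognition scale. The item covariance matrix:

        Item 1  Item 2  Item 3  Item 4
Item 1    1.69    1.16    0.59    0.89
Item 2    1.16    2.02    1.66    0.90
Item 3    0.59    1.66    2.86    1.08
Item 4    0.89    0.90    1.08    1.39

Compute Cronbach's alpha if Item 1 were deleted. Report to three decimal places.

α = 0.806

Remaining items: Item 2, Item 3, Item 4 (k = 3).
Σσ²ᵢ = 2.02 + 2.86 + 1.39 = 6.27
Var(T) = 6.27 + 2 × 3.64 = 13.55
α (item deleted) = (3/2)·(1 − 6.27/13.55) = 0.806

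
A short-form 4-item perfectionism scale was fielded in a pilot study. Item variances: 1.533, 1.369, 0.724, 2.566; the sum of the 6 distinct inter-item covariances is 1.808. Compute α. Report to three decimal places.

ΣVar(i) = 1.533 + 1.369 + 0.724 + 2.566 = 6.192
Sum of distinct covariances = 1.808
σ²_T = ΣVar(i) + 2·Σcov = 6.192 + 2 × 1.808 = 9.808
α = (4/3)·(1 − 6.192/9.808) = 0.492

α = 0.492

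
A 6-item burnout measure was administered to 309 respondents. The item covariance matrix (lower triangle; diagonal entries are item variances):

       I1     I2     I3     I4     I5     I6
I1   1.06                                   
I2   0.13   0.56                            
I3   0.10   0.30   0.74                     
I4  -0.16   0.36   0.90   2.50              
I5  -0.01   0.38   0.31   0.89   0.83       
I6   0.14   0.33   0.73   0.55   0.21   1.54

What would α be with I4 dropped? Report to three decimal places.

α = 0.657

Remaining items: I1, I2, I3, I5, I6 (k = 5).
Σσᵢ² = 1.06 + 0.56 + 0.74 + 0.83 + 1.54 = 4.73
σ²_total = 4.73 + 2 × 2.62 = 9.97
α (item deleted) = (5/4)·(1 − 4.73/9.97) = 0.657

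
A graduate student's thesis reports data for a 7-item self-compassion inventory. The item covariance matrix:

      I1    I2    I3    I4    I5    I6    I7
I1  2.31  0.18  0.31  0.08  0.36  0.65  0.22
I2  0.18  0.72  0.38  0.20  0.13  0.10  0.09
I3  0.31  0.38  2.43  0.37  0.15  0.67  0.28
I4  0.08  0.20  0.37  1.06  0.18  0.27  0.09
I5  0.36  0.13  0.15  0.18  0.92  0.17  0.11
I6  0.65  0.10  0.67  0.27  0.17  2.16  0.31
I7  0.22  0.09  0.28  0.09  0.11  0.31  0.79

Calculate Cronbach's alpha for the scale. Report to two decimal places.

α = 0.59

Σσᵢ² = 2.31 + 0.72 + 2.43 + 1.06 + 0.92 + 2.16 + 0.79 = 10.39
Σ_{i<j} σ_ij = 5.30
σ²_T = 10.39 + 2 × 5.30 = 20.99
α = (k/(k−1))·(1 − Σσᵢ²/σ²_T) = (7/6)·(1 − 10.39/20.99) = 0.59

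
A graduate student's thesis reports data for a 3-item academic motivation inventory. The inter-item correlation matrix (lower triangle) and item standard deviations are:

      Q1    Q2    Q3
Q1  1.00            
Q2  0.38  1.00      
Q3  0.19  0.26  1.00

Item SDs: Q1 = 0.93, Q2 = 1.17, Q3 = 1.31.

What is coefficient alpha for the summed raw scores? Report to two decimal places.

Σσ²ᵢ = 0.93² + 1.17² + 1.31² = 3.9499
Covariances σ_ij = r_ij · s_i · s_j:
  σ(Q1,Q2) = 0.38 × 0.93 × 1.17 = 0.4135
  σ(Q1,Q3) = 0.19 × 0.93 × 1.31 = 0.2315
  σ(Q2,Q3) = 0.26 × 1.17 × 1.31 = 0.3985
σ²_T = Σσ²ᵢ + 2·Σσ_ij = 3.9499 + 2 × 1.0435 = 6.0369
α = (3/2)·(1 − 3.9499/6.0369) = 0.52

coefficient alpha = 0.52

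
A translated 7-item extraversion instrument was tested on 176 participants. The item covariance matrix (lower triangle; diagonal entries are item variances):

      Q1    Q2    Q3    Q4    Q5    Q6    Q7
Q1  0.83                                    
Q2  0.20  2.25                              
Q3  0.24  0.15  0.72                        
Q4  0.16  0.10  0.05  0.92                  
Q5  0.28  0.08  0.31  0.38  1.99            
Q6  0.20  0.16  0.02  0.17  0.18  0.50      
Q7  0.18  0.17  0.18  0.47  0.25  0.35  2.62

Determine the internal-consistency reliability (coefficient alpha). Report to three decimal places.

ΣVar(i) = 0.83 + 2.25 + 0.72 + 0.92 + 1.99 + 0.50 + 2.62 = 9.83
Sum of the distinct covariances = 4.28
σ²_T = 9.83 + 2 × 4.28 = 18.39
α = (k/(k−1))·(1 − ΣVar(i)/σ²_T) = (7/6)·(1 − 9.83/18.39) = 0.543

α = 0.543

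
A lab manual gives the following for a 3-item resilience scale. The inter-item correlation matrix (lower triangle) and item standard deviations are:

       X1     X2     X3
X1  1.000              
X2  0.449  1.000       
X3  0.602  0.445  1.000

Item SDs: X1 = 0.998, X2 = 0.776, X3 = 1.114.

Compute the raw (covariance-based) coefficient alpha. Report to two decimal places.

Σσ²ᵢ = 0.998² + 0.776² + 1.114² = 2.8392
Covariances σ_ij = r_ij · s_i · s_j:
  σ(X1,X2) = 0.449 × 0.998 × 0.776 = 0.3477
  σ(X1,X3) = 0.602 × 0.998 × 1.114 = 0.6693
  σ(X2,X3) = 0.445 × 0.776 × 1.114 = 0.3847
σ²_T = Σσ²ᵢ + 2·Σσ_ij = 2.8392 + 2 × 1.4017 = 5.6426
α = (3/2)·(1 − 2.8392/5.6426) = 0.75

coefficient alpha = 0.75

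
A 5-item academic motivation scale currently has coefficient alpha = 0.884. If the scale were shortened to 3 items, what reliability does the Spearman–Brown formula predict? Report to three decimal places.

predicted reliability = 0.821

Length factor m = 3/5 = 0.6000
α' = m·α / (1 − (1−m)·α)
   = 3/5 × 0.884 / (1 − (1 − 3/5) × 0.884)
   = 0.5304 / 0.6464 = 0.821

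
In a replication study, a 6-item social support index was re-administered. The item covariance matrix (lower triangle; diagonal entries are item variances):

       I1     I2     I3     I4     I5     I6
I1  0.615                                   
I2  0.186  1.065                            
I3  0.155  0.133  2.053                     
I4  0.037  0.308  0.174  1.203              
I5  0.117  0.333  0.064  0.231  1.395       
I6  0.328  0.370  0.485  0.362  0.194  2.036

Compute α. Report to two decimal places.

Σσ²ᵢ = 0.615 + 1.065 + 2.053 + 1.203 + 1.395 + 2.036 = 8.367
Σ_{i<j} σ_ij = 3.477
σ²_T = 8.367 + 2 × 3.477 = 15.321
α = (k/(k−1))·(1 − Σσ²ᵢ/σ²_T) = (6/5)·(1 − 8.367/15.321) = 0.54

α = 0.54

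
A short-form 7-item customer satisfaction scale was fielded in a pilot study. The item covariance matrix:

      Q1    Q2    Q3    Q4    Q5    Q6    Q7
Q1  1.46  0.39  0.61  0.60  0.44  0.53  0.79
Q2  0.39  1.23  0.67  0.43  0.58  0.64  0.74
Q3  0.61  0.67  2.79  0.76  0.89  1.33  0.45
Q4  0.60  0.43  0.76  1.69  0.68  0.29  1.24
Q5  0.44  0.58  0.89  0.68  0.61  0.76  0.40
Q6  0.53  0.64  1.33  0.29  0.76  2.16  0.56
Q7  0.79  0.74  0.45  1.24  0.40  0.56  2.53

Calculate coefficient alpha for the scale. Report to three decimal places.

ΣVar(i) = 1.46 + 1.23 + 2.79 + 1.69 + 0.61 + 2.16 + 2.53 = 12.47
Sum of off-diagonal covariances = 13.78
Var(T) = 12.47 + 2 × 13.78 = 40.03
α = (k/(k−1))·(1 − ΣVar(i)/Var(T)) = (7/6)·(1 − 12.47/40.03) = 0.803

coefficient alpha = 0.803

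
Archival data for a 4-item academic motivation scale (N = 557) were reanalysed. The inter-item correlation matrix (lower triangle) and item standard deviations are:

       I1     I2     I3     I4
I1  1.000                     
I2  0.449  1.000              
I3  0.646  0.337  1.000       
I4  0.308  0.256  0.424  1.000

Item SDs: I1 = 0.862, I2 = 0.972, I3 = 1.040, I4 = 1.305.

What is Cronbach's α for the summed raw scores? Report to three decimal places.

Σσ²ᵢ = 0.862² + 0.972² + 1.040² + 1.305² = 4.4725
Covariances σ_ij = r_ij · s_i · s_j:
  σ(I1,I2) = 0.449 × 0.862 × 0.972 = 0.3762
  σ(I1,I3) = 0.646 × 0.862 × 1.040 = 0.5791
  σ(I1,I4) = 0.308 × 0.862 × 1.305 = 0.3465
  σ(I2,I3) = 0.337 × 0.972 × 1.040 = 0.3407
  σ(I2,I4) = 0.256 × 0.972 × 1.305 = 0.3247
  σ(I3,I4) = 0.424 × 1.040 × 1.305 = 0.5755
σ²_T = Σσ²ᵢ + 2·Σσ_ij = 4.4725 + 2 × 2.5427 = 9.5579
α = (4/3)·(1 − 4.4725/9.5579) = 0.709

α = 0.709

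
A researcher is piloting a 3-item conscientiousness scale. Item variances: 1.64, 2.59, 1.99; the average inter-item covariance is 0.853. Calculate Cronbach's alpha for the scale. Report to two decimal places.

Σσ²ᵢ = 1.64 + 2.59 + 1.99 = 6.22
Sum of the 3 distinct covariances = 3 × 0.853 = 2.559
σ²_T = Σσ²ᵢ + 2·Σcov = 6.22 + 2 × 2.559 = 11.338
α = (3/2)·(1 − 6.22/11.338) = 0.68

α = 0.68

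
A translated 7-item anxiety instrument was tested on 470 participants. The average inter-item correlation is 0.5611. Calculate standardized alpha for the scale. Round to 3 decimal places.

Standardized α = k·r̄ / (1 + (k−1)·r̄) = 7 × 0.5611 / (1 + 6 × 0.5611)
  = 3.9277 / 4.3666 = 0.899

standardized alpha = 0.899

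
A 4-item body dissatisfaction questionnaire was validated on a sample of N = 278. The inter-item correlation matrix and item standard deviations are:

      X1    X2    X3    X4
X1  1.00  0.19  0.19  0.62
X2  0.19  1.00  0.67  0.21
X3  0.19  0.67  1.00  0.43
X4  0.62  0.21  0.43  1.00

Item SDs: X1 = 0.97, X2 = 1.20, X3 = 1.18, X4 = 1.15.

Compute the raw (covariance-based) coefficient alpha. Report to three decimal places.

coefficient alpha = 0.716

Σσ²ᵢ = 0.97² + 1.20² + 1.18² + 1.15² = 5.0958
Covariances σ_ij = r_ij · s_i · s_j:
  σ(X1,X2) = 0.19 × 0.97 × 1.20 = 0.2212
  σ(X1,X3) = 0.19 × 0.97 × 1.18 = 0.2175
  σ(X1,X4) = 0.62 × 0.97 × 1.15 = 0.6916
  σ(X2,X3) = 0.67 × 1.20 × 1.18 = 0.9487
  σ(X2,X4) = 0.21 × 1.20 × 1.15 = 0.2898
  σ(X3,X4) = 0.43 × 1.18 × 1.15 = 0.5835
σ²_T = Σσ²ᵢ + 2·Σσ_ij = 5.0958 + 2 × 2.9523 = 11.0004
α = (4/3)·(1 − 5.0958/11.0004) = 0.716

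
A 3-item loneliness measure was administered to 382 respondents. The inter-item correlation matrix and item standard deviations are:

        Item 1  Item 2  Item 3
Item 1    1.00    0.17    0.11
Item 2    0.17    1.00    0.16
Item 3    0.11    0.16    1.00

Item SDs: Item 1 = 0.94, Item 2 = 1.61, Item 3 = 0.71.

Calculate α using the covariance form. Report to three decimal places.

Σσ²ᵢ = 0.94² + 1.61² + 0.71² = 3.9798
Covariances σ_ij = r_ij · s_i · s_j:
  σ(Item 1,Item 2) = 0.17 × 0.94 × 1.61 = 0.2573
  σ(Item 1,Item 3) = 0.11 × 0.94 × 0.71 = 0.0734
  σ(Item 2,Item 3) = 0.16 × 1.61 × 0.71 = 0.1829
σ²_T = Σσ²ᵢ + 2·Σσ_ij = 3.9798 + 2 × 0.5136 = 5.0070
α = (3/2)·(1 − 3.9798/5.0070) = 0.308

α = 0.308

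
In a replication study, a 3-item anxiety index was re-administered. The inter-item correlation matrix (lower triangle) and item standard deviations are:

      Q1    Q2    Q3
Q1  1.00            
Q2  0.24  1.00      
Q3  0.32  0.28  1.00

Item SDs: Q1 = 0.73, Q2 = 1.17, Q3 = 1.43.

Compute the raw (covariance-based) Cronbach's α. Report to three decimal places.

Σσ²ᵢ = 0.73² + 1.17² + 1.43² = 3.9467
Covariances σ_ij = r_ij · s_i · s_j:
  σ(Q1,Q2) = 0.24 × 0.73 × 1.17 = 0.2050
  σ(Q1,Q3) = 0.32 × 0.73 × 1.43 = 0.3340
  σ(Q2,Q3) = 0.28 × 1.17 × 1.43 = 0.4685
σ²_T = Σσ²ᵢ + 2·Σσ_ij = 3.9467 + 2 × 1.0075 = 5.9617
α = (3/2)·(1 − 3.9467/5.9617) = 0.507

Cronbach's α = 0.507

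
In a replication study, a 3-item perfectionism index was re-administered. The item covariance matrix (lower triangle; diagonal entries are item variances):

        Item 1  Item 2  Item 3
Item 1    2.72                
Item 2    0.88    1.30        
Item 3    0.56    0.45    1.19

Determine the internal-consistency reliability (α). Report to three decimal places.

Σσ²ᵢ = 2.72 + 1.30 + 1.19 = 5.21
Sum of off-diagonal covariances = 1.89
σ²_total = 5.21 + 2 × 1.89 = 8.99
α = (k/(k−1))·(1 − Σσ²ᵢ/σ²_total) = (3/2)·(1 − 5.21/8.99) = 0.631

α = 0.631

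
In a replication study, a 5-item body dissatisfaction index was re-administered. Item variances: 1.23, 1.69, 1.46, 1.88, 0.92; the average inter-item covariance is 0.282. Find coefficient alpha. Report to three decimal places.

sum of item variances = 1.23 + 1.69 + 1.46 + 1.88 + 0.92 = 7.18
Sum of the 10 distinct covariances = 10 × 0.282 = 2.820
σ²_total = sum of item variances + 2·Σcov = 7.18 + 2 × 2.820 = 12.820
α = (5/4)·(1 − 7.18/12.820) = 0.550

α = 0.550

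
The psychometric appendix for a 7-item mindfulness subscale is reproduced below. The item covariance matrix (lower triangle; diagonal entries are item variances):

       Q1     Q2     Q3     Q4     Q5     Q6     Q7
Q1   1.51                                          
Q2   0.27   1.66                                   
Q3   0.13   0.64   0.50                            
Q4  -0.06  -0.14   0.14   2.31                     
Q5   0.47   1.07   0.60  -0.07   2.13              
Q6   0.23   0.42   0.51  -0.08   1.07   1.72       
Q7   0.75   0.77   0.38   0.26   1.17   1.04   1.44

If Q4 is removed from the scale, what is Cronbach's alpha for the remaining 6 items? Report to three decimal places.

α = 0.816

Remaining items: Q1, Q2, Q3, Q5, Q6, Q7 (k = 6).
sum of item variances = 1.51 + 1.66 + 0.50 + 2.13 + 1.72 + 1.44 = 8.96
Var(T) = 8.96 + 2 × 9.52 = 28.00
α (item deleted) = (6/5)·(1 − 8.96/28.00) = 0.816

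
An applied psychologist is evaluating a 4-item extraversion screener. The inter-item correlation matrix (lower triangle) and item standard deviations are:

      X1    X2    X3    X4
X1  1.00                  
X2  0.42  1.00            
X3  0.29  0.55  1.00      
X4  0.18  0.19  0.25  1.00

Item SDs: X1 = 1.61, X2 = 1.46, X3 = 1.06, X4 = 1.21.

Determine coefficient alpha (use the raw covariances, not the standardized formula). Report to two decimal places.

coefficient alpha = 0.64

Σσ²ᵢ = 1.61² + 1.46² + 1.06² + 1.21² = 7.3114
Covariances σ_ij = r_ij · s_i · s_j:
  σ(X1,X2) = 0.42 × 1.61 × 1.46 = 0.9873
  σ(X1,X3) = 0.29 × 1.61 × 1.06 = 0.4949
  σ(X1,X4) = 0.18 × 1.61 × 1.21 = 0.3507
  σ(X2,X3) = 0.55 × 1.46 × 1.06 = 0.8512
  σ(X2,X4) = 0.19 × 1.46 × 1.21 = 0.3357
  σ(X3,X4) = 0.25 × 1.06 × 1.21 = 0.3206
σ²_T = Σσ²ᵢ + 2·Σσ_ij = 7.3114 + 2 × 3.3404 = 13.9922
α = (4/3)·(1 − 7.3114/13.9922) = 0.64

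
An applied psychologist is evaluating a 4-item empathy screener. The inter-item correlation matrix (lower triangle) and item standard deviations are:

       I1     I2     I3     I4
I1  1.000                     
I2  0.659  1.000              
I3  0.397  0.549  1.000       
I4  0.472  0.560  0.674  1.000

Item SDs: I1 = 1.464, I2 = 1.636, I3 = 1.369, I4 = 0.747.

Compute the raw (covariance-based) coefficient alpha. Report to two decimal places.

Σσ²ᵢ = 1.464² + 1.636² + 1.369² + 0.747² = 7.2520
Covariances σ_ij = r_ij · s_i · s_j:
  σ(I1,I2) = 0.659 × 1.464 × 1.636 = 1.5784
  σ(I1,I3) = 0.397 × 1.464 × 1.369 = 0.7957
  σ(I1,I4) = 0.472 × 1.464 × 0.747 = 0.5162
  σ(I2,I3) = 0.549 × 1.636 × 1.369 = 1.2296
  σ(I2,I4) = 0.560 × 1.636 × 0.747 = 0.6844
  σ(I3,I4) = 0.674 × 1.369 × 0.747 = 0.6893
σ²_T = Σσ²ᵢ + 2·Σσ_ij = 7.2520 + 2 × 5.4936 = 18.2392
α = (4/3)·(1 − 7.2520/18.2392) = 0.80

α = 0.80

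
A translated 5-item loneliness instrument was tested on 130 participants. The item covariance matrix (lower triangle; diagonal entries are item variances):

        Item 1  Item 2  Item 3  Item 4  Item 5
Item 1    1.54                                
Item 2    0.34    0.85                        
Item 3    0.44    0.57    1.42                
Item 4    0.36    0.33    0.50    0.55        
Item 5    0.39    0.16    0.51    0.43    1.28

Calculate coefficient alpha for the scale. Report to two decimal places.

coefficient alpha = 0.74

Σσᵢ² = 1.54 + 0.85 + 1.42 + 0.55 + 1.28 = 5.64
Sum of off-diagonal covariances = 4.03
σ²_T = 5.64 + 2 × 4.03 = 13.70
α = (k/(k−1))·(1 − Σσᵢ²/σ²_T) = (5/4)·(1 − 5.64/13.70) = 0.74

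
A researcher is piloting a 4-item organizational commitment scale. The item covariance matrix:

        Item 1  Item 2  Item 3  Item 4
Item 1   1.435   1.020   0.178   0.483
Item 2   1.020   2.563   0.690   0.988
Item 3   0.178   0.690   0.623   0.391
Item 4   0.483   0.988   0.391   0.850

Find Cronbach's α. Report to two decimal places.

Σσᵢ² = 1.435 + 2.563 + 0.623 + 0.850 = 5.471
Sum of the distinct covariances = 3.750
σ²_total = 5.471 + 2 × 3.750 = 12.971
α = (k/(k−1))·(1 − Σσᵢ²/σ²_total) = (4/3)·(1 − 5.471/12.971) = 0.77

α = 0.77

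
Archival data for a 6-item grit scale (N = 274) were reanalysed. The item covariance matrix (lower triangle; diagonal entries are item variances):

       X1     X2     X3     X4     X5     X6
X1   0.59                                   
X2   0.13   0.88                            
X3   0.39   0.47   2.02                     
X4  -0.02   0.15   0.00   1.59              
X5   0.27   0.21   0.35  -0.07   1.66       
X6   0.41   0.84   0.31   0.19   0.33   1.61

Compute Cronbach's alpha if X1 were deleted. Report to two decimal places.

Cronbach's alpha = 0.52

Remaining items: X2, X3, X4, X5, X6 (k = 5).
sum of item variances = 0.88 + 2.02 + 1.59 + 1.66 + 1.61 = 7.76
σ²_T = 7.76 + 2 × 2.78 = 13.32
α (item deleted) = (5/4)·(1 − 7.76/13.32) = 0.52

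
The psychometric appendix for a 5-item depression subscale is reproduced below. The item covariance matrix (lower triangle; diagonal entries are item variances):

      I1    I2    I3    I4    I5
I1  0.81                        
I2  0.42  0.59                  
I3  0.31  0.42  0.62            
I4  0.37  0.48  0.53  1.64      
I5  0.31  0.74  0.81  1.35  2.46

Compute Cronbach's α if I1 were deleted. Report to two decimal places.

Remaining items: I2, I3, I4, I5 (k = 4).
Σσᵢ² = 0.59 + 0.62 + 1.64 + 2.46 = 5.31
σ²_T = 5.31 + 2 × 4.33 = 13.97
α (item deleted) = (4/3)·(1 − 5.31/13.97) = 0.83

Cronbach's α = 0.83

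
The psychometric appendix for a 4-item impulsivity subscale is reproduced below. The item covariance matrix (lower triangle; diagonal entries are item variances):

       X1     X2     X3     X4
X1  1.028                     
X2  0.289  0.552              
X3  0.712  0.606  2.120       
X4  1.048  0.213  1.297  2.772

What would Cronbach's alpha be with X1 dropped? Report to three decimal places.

α = 0.656

Remaining items: X2, X3, X4 (k = 3).
Σσ²ᵢ = 0.552 + 2.120 + 2.772 = 5.444
Var(T) = 5.444 + 2 × 2.116 = 9.676
α (item deleted) = (3/2)·(1 − 5.444/9.676) = 0.656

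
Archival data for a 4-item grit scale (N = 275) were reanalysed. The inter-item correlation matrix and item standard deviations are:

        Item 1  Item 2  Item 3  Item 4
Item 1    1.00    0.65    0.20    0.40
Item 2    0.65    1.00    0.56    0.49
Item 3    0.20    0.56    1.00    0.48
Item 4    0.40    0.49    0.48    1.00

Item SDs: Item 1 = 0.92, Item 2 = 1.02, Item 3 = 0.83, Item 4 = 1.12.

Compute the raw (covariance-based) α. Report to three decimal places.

Σσ²ᵢ = 0.92² + 1.02² + 0.83² + 1.12² = 3.8301
Covariances σ_ij = r_ij · s_i · s_j:
  σ(Item 1,Item 2) = 0.65 × 0.92 × 1.02 = 0.6100
  σ(Item 1,Item 3) = 0.20 × 0.92 × 0.83 = 0.1527
  σ(Item 1,Item 4) = 0.40 × 0.92 × 1.12 = 0.4122
  σ(Item 2,Item 3) = 0.56 × 1.02 × 0.83 = 0.4741
  σ(Item 2,Item 4) = 0.49 × 1.02 × 1.12 = 0.5598
  σ(Item 3,Item 4) = 0.48 × 0.83 × 1.12 = 0.4462
σ²_T = Σσ²ᵢ + 2·Σσ_ij = 3.8301 + 2 × 2.6550 = 9.1401
α = (4/3)·(1 − 3.8301/9.1401) = 0.775

α = 0.775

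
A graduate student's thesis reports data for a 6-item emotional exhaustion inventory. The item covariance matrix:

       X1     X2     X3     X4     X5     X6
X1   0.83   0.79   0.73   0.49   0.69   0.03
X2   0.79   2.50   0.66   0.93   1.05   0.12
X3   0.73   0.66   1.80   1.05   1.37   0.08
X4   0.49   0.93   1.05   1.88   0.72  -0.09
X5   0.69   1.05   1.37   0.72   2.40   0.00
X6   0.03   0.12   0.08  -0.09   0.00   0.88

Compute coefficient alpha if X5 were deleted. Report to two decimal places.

α = 0.69

Remaining items: X1, X2, X3, X4, X6 (k = 5).
ΣVar(i) = 0.83 + 2.50 + 1.80 + 1.88 + 0.88 = 7.89
σ²_T = 7.89 + 2 × 4.79 = 17.47
α (item deleted) = (5/4)·(1 − 7.89/17.47) = 0.69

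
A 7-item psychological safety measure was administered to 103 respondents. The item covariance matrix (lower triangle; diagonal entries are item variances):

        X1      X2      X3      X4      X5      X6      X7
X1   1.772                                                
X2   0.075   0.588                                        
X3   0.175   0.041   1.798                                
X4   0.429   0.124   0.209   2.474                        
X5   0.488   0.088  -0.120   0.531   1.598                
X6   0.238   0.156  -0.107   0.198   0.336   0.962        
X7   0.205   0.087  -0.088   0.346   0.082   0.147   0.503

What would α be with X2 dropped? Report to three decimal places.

α = 0.483

Remaining items: X1, X3, X4, X5, X6, X7 (k = 6).
Σσ²ᵢ = 1.772 + 1.798 + 2.474 + 1.598 + 0.962 + 0.503 = 9.107
Var(T) = 9.107 + 2 × 3.069 = 15.245
α (item deleted) = (6/5)·(1 − 9.107/15.245) = 0.483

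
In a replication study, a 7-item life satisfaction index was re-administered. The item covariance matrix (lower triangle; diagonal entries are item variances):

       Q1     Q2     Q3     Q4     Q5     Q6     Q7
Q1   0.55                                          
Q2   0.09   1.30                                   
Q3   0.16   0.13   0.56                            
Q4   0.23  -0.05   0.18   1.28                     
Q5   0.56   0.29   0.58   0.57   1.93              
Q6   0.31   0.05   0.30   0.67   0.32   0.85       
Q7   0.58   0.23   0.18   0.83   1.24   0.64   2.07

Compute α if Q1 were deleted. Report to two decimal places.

α = 0.73

Remaining items: Q2, Q3, Q4, Q5, Q6, Q7 (k = 6).
Σσ²ᵢ = 1.30 + 0.56 + 1.28 + 1.93 + 0.85 + 2.07 = 7.99
Var(T) = 7.99 + 2 × 6.16 = 20.31
α (item deleted) = (6/5)·(1 − 7.99/20.31) = 0.73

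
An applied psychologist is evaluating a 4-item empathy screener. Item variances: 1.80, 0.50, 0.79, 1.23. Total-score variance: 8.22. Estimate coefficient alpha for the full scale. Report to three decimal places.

ΣVar(i) = 1.80 + 0.50 + 0.79 + 1.23 = 4.32
α = (k/(k−1))·(1 − ΣVar(i)/σ²_T) = (4/3)·(1 − 4.32/8.22) = 0.633

coefficient alpha = 0.633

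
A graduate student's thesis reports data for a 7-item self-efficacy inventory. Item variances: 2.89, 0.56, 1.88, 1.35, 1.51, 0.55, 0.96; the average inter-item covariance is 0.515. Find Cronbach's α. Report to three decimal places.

α = 0.805

ΣVar(i) = 2.89 + 0.56 + 1.88 + 1.35 + 1.51 + 0.55 + 0.96 = 9.70
Sum of the 21 distinct covariances = 21 × 0.515 = 10.815
total variance = ΣVar(i) + 2·Σcov = 9.70 + 2 × 10.815 = 31.330
α = (7/6)·(1 − 9.70/31.330) = 0.805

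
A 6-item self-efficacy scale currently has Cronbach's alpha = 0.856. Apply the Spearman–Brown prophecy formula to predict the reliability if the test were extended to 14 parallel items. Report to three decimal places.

Length factor m = 14/6 = 2.3333
α' = m·α / (1 + (m−1)·α)
   = 14/6 × 0.856 / (1 + (14/6 − 1) × 0.856)
   = 1.9973 / 2.1413 = 0.933

predicted reliability = 0.933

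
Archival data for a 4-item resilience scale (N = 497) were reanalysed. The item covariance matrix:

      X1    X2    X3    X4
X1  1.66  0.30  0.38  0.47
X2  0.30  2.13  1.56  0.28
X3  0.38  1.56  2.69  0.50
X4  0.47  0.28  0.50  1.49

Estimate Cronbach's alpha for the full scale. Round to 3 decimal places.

Σσᵢ² = 1.66 + 2.13 + 2.69 + 1.49 = 7.97
Σ_{i<j} σ_ij = 3.49
total variance = 7.97 + 2 × 3.49 = 14.95
α = (k/(k−1))·(1 − Σσᵢ²/total variance) = (4/3)·(1 − 7.97/14.95) = 0.623

Cronbach's alpha = 0.623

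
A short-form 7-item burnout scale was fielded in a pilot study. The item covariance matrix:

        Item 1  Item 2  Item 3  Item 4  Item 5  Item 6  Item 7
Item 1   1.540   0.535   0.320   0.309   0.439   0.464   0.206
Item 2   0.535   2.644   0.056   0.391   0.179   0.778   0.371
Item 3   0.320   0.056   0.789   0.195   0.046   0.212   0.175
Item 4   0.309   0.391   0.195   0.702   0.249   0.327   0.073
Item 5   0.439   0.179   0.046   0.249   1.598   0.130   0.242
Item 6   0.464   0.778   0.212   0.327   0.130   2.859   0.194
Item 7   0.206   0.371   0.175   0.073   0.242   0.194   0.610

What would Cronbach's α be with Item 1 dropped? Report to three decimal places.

α = 0.528

Remaining items: Item 2, Item 3, Item 4, Item 5, Item 6, Item 7 (k = 6).
Σσᵢ² = 2.644 + 0.789 + 0.702 + 1.598 + 2.859 + 0.610 = 9.202
σ²_T = 9.202 + 2 × 3.618 = 16.438
α (item deleted) = (6/5)·(1 − 9.202/16.438) = 0.528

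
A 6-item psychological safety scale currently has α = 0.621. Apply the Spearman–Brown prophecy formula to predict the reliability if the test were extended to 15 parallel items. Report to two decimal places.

predicted reliability = 0.80

Length factor m = 15/6 = 2.5000
α' = m·α / (1 + (m−1)·α)
   = 15/6 × 0.621 / (1 + (15/6 − 1) × 0.621)
   = 1.5525 / 1.9315 = 0.80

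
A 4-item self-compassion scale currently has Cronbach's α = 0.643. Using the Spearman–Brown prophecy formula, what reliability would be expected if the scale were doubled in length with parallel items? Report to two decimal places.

Length factor m = 2
α' = m·α / (1 + (m−1)·α)
   = 2 × 0.643 / (1 + (2 − 1) × 0.643)
   = 1.2860 / 1.6430 = 0.78

predicted reliability = 0.78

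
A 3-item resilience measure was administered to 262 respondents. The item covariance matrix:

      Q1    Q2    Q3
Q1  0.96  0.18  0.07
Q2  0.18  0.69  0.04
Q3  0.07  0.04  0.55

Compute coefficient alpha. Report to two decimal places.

coefficient alpha = 0.31

Σσᵢ² = 0.96 + 0.69 + 0.55 = 2.20
Sum of off-diagonal covariances = 0.29
total variance = 2.20 + 2 × 0.29 = 2.78
α = (k/(k−1))·(1 − Σσᵢ²/total variance) = (3/2)·(1 − 2.20/2.78) = 0.31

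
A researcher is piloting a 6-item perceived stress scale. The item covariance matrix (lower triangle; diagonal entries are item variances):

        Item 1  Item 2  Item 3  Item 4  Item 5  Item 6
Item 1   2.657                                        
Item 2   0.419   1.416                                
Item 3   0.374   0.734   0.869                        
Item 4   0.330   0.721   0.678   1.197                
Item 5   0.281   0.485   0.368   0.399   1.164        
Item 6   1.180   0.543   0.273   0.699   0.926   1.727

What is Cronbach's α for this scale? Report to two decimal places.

ΣVar(i) = 2.657 + 1.416 + 0.869 + 1.197 + 1.164 + 1.727 = 9.030
Sum of off-diagonal covariances = 8.410
σ²_T = 9.030 + 2 × 8.410 = 25.850
α = (k/(k−1))·(1 − ΣVar(i)/σ²_T) = (6/5)·(1 − 9.030/25.850) = 0.78

α = 0.78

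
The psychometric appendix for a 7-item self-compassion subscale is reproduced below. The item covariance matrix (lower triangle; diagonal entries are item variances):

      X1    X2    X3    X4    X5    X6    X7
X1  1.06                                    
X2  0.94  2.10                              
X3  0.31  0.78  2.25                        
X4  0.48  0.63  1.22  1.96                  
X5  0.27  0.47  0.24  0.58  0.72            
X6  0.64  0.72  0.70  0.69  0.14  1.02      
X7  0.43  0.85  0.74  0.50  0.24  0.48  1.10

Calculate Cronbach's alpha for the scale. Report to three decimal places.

Σσᵢ² = 1.06 + 2.10 + 2.25 + 1.96 + 0.72 + 1.02 + 1.10 = 10.21
Sum of the distinct covariances = 12.05
total variance = 10.21 + 2 × 12.05 = 34.31
α = (k/(k−1))·(1 − Σσᵢ²/total variance) = (7/6)·(1 − 10.21/34.31) = 0.819

α = 0.819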